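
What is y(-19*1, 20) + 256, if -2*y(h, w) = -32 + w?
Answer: 262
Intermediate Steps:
y(h, w) = 16 - w/2 (y(h, w) = -(-32 + w)/2 = 16 - w/2)
y(-19*1, 20) + 256 = (16 - ½*20) + 256 = (16 - 10) + 256 = 6 + 256 = 262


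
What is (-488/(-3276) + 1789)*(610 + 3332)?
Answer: 641807094/91 ≈ 7.0528e+6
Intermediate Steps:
(-488/(-3276) + 1789)*(610 + 3332) = (-488*(-1/3276) + 1789)*3942 = (122/819 + 1789)*3942 = (1465313/819)*3942 = 641807094/91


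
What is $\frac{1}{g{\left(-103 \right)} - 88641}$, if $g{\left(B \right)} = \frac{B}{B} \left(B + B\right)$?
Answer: $- \frac{1}{88847} \approx -1.1255 \cdot 10^{-5}$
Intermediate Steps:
$g{\left(B \right)} = 2 B$ ($g{\left(B \right)} = 1 \cdot 2 B = 2 B$)
$\frac{1}{g{\left(-103 \right)} - 88641} = \frac{1}{2 \left(-103\right) - 88641} = \frac{1}{-206 - 88641} = \frac{1}{-88847} = - \frac{1}{88847}$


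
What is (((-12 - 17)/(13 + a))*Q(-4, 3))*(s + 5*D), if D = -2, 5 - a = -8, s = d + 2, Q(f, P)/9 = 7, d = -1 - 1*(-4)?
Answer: 9135/26 ≈ 351.35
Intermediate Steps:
d = 3 (d = -1 + 4 = 3)
Q(f, P) = 63 (Q(f, P) = 9*7 = 63)
s = 5 (s = 3 + 2 = 5)
a = 13 (a = 5 - 1*(-8) = 5 + 8 = 13)
(((-12 - 17)/(13 + a))*Q(-4, 3))*(s + 5*D) = (((-12 - 17)/(13 + 13))*63)*(5 + 5*(-2)) = (-29/26*63)*(5 - 10) = (-29*1/26*63)*(-5) = -29/26*63*(-5) = -1827/26*(-5) = 9135/26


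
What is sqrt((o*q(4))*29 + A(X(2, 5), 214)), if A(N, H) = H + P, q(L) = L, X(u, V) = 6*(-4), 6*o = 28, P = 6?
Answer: 2*sqrt(1713)/3 ≈ 27.592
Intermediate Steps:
o = 14/3 (o = (1/6)*28 = 14/3 ≈ 4.6667)
X(u, V) = -24
A(N, H) = 6 + H (A(N, H) = H + 6 = 6 + H)
sqrt((o*q(4))*29 + A(X(2, 5), 214)) = sqrt(((14/3)*4)*29 + (6 + 214)) = sqrt((56/3)*29 + 220) = sqrt(1624/3 + 220) = sqrt(2284/3) = 2*sqrt(1713)/3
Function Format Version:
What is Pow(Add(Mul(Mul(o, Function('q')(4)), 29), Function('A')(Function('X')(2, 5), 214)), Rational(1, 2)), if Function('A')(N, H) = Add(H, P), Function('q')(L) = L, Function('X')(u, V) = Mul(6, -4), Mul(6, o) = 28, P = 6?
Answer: Mul(Rational(2, 3), Pow(1713, Rational(1, 2))) ≈ 27.592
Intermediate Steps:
o = Rational(14, 3) (o = Mul(Rational(1, 6), 28) = Rational(14, 3) ≈ 4.6667)
Function('X')(u, V) = -24
Function('A')(N, H) = Add(6, H) (Function('A')(N, H) = Add(H, 6) = Add(6, H))
Pow(Add(Mul(Mul(o, Function('q')(4)), 29), Function('A')(Function('X')(2, 5), 214)), Rational(1, 2)) = Pow(Add(Mul(Mul(Rational(14, 3), 4), 29), Add(6, 214)), Rational(1, 2)) = Pow(Add(Mul(Rational(56, 3), 29), 220), Rational(1, 2)) = Pow(Add(Rational(1624, 3), 220), Rational(1, 2)) = Pow(Rational(2284, 3), Rational(1, 2)) = Mul(Rational(2, 3), Pow(1713, Rational(1, 2)))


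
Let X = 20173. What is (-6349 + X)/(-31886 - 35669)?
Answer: -13824/67555 ≈ -0.20463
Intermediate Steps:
(-6349 + X)/(-31886 - 35669) = (-6349 + 20173)/(-31886 - 35669) = 13824/(-67555) = 13824*(-1/67555) = -13824/67555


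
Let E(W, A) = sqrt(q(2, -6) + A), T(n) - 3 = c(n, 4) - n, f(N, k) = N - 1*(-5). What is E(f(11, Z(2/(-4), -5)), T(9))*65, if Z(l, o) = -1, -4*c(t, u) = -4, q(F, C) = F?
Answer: 65*I*sqrt(3) ≈ 112.58*I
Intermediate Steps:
c(t, u) = 1 (c(t, u) = -1/4*(-4) = 1)
f(N, k) = 5 + N (f(N, k) = N + 5 = 5 + N)
T(n) = 4 - n (T(n) = 3 + (1 - n) = 4 - n)
E(W, A) = sqrt(2 + A)
E(f(11, Z(2/(-4), -5)), T(9))*65 = sqrt(2 + (4 - 1*9))*65 = sqrt(2 + (4 - 9))*65 = sqrt(2 - 5)*65 = sqrt(-3)*65 = (I*sqrt(3))*65 = 65*I*sqrt(3)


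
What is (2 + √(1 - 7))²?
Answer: (2 + I*√6)² ≈ -2.0 + 9.798*I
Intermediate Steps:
(2 + √(1 - 7))² = (2 + √(-6))² = (2 + I*√6)²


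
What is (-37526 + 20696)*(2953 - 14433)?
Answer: 193208400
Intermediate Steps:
(-37526 + 20696)*(2953 - 14433) = -16830*(-11480) = 193208400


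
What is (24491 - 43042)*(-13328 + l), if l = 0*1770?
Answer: 247247728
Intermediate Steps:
l = 0
(24491 - 43042)*(-13328 + l) = (24491 - 43042)*(-13328 + 0) = -18551*(-13328) = 247247728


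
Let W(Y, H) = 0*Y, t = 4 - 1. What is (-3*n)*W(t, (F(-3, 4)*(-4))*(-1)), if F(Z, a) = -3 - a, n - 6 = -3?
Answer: 0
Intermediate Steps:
n = 3 (n = 6 - 3 = 3)
t = 3
W(Y, H) = 0
(-3*n)*W(t, (F(-3, 4)*(-4))*(-1)) = -3*3*0 = -9*0 = 0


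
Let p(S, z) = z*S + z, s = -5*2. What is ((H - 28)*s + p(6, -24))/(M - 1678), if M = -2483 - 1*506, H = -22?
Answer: -332/4667 ≈ -0.071138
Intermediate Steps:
s = -10
M = -2989 (M = -2483 - 506 = -2989)
p(S, z) = z + S*z (p(S, z) = S*z + z = z + S*z)
((H - 28)*s + p(6, -24))/(M - 1678) = ((-22 - 28)*(-10) - 24*(1 + 6))/(-2989 - 1678) = (-50*(-10) - 24*7)/(-4667) = (500 - 168)*(-1/4667) = 332*(-1/4667) = -332/4667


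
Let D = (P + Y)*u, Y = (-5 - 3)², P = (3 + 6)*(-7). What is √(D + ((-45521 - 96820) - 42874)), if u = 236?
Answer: I*√184979 ≈ 430.09*I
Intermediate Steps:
P = -63 (P = 9*(-7) = -63)
Y = 64 (Y = (-8)² = 64)
D = 236 (D = (-63 + 64)*236 = 1*236 = 236)
√(D + ((-45521 - 96820) - 42874)) = √(236 + ((-45521 - 96820) - 42874)) = √(236 + (-142341 - 42874)) = √(236 - 185215) = √(-184979) = I*√184979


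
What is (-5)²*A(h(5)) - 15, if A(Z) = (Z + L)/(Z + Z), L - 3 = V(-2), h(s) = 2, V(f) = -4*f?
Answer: 265/4 ≈ 66.250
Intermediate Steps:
L = 11 (L = 3 - 4*(-2) = 3 + 8 = 11)
A(Z) = (11 + Z)/(2*Z) (A(Z) = (Z + 11)/(Z + Z) = (11 + Z)/((2*Z)) = (11 + Z)*(1/(2*Z)) = (11 + Z)/(2*Z))
(-5)²*A(h(5)) - 15 = (-5)²*((½)*(11 + 2)/2) - 15 = 25*((½)*(½)*13) - 15 = 25*(13/4) - 15 = 325/4 - 15 = 265/4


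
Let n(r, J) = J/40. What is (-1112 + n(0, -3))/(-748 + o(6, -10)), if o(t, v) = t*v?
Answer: 44483/32320 ≈ 1.3763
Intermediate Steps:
n(r, J) = J/40 (n(r, J) = J*(1/40) = J/40)
(-1112 + n(0, -3))/(-748 + o(6, -10)) = (-1112 + (1/40)*(-3))/(-748 + 6*(-10)) = (-1112 - 3/40)/(-748 - 60) = -44483/40/(-808) = -44483/40*(-1/808) = 44483/32320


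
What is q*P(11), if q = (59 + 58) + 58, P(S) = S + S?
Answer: 3850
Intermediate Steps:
P(S) = 2*S
q = 175 (q = 117 + 58 = 175)
q*P(11) = 175*(2*11) = 175*22 = 3850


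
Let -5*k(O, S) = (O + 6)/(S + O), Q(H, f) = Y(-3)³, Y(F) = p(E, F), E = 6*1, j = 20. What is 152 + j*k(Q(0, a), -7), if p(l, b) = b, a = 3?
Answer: 2542/17 ≈ 149.53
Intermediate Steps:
E = 6
Y(F) = F
Q(H, f) = -27 (Q(H, f) = (-3)³ = -27)
k(O, S) = -(6 + O)/(5*(O + S)) (k(O, S) = -(O + 6)/(5*(S + O)) = -(6 + O)/(5*(O + S)))
152 + j*k(Q(0, a), -7) = 152 + 20*((-6 - 1*(-27))/(5*(-27 - 7))) = 152 + 20*((⅕)*(-6 + 27)/(-34)) = 152 + 20*((⅕)*(-1/34)*21) = 152 + 20*(-21/170) = 152 - 42/17 = 2542/17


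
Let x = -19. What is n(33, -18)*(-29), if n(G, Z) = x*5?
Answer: 2755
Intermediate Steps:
n(G, Z) = -95 (n(G, Z) = -19*5 = -95)
n(33, -18)*(-29) = -95*(-29) = 2755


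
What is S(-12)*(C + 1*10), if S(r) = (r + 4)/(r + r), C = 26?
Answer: 12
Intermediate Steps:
S(r) = (4 + r)/(2*r) (S(r) = (4 + r)/((2*r)) = (4 + r)*(1/(2*r)) = (4 + r)/(2*r))
S(-12)*(C + 1*10) = ((½)*(4 - 12)/(-12))*(26 + 1*10) = ((½)*(-1/12)*(-8))*(26 + 10) = (⅓)*36 = 12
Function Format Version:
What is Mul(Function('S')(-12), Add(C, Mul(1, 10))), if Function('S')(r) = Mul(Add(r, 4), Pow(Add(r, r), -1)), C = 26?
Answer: 12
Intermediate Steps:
Function('S')(r) = Mul(Rational(1, 2), Pow(r, -1), Add(4, r)) (Function('S')(r) = Mul(Add(4, r), Pow(Mul(2, r), -1)) = Mul(Add(4, r), Mul(Rational(1, 2), Pow(r, -1))) = Mul(Rational(1, 2), Pow(r, -1), Add(4, r)))
Mul(Function('S')(-12), Add(C, Mul(1, 10))) = Mul(Mul(Rational(1, 2), Pow(-12, -1), Add(4, -12)), Add(26, Mul(1, 10))) = Mul(Mul(Rational(1, 2), Rational(-1, 12), -8), Add(26, 10)) = Mul(Rational(1, 3), 36) = 12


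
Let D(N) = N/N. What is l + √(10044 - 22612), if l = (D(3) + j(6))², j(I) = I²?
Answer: 1369 + 2*I*√3142 ≈ 1369.0 + 112.11*I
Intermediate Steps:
D(N) = 1
l = 1369 (l = (1 + 6²)² = (1 + 36)² = 37² = 1369)
l + √(10044 - 22612) = 1369 + √(10044 - 22612) = 1369 + √(-12568) = 1369 + 2*I*√3142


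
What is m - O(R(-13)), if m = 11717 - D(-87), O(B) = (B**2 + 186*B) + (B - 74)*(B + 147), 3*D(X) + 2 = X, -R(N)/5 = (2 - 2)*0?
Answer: 67874/3 ≈ 22625.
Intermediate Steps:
R(N) = 0 (R(N) = -5*(2 - 2)*0 = -0*0 = -5*0 = 0)
D(X) = -2/3 + X/3
O(B) = B**2 + 186*B + (-74 + B)*(147 + B) (O(B) = (B**2 + 186*B) + (-74 + B)*(147 + B) = B**2 + 186*B + (-74 + B)*(147 + B))
m = 35240/3 (m = 11717 - (-2/3 + (1/3)*(-87)) = 11717 - (-2/3 - 29) = 11717 - 1*(-89/3) = 11717 + 89/3 = 35240/3 ≈ 11747.)
m - O(R(-13)) = 35240/3 - (-10878 + 2*0**2 + 259*0) = 35240/3 - (-10878 + 2*0 + 0) = 35240/3 - (-10878 + 0 + 0) = 35240/3 - 1*(-10878) = 35240/3 + 10878 = 67874/3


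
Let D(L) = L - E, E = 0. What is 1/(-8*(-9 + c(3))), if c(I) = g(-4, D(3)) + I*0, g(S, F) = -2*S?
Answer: 1/8 ≈ 0.12500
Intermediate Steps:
D(L) = L (D(L) = L - 1*0 = L + 0 = L)
c(I) = 8 (c(I) = -2*(-4) + I*0 = 8 + 0 = 8)
1/(-8*(-9 + c(3))) = 1/(-8*(-9 + 8)) = 1/(-8*(-1)) = 1/8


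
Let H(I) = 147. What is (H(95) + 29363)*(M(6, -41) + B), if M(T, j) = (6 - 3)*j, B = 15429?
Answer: 451680060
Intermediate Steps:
M(T, j) = 3*j
(H(95) + 29363)*(M(6, -41) + B) = (147 + 29363)*(3*(-41) + 15429) = 29510*(-123 + 15429) = 29510*15306 = 451680060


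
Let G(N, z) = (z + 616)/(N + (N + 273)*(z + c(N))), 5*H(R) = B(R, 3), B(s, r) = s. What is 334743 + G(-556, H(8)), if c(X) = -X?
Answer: 33130518553/98973 ≈ 3.3474e+5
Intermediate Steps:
H(R) = R/5
G(N, z) = (616 + z)/(N + (273 + N)*(z - N)) (G(N, z) = (z + 616)/(N + (N + 273)*(z - N)) = (616 + z)/(N + (273 + N)*(z - N)))
334743 + G(-556, H(8)) = 334743 + (616 + (⅕)*8)/(-1*(-556)² - 272*(-556) + 273*((⅕)*8) - 556*8/5) = 334743 + (616 + 8/5)/(-1*309136 + 151232 + 273*(8/5) - 556*8/5) = 334743 + (3088/5)/(-309136 + 151232 + 2184/5 - 4448/5) = 334743 + (3088/5)/(-791784/5) = 334743 - 5/791784*3088/5 = 334743 - 386/98973 = 33130518553/98973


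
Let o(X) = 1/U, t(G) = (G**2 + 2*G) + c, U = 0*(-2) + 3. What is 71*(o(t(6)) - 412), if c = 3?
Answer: -87685/3 ≈ -29228.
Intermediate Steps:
U = 3 (U = 0 + 3 = 3)
t(G) = 3 + G**2 + 2*G (t(G) = (G**2 + 2*G) + 3 = 3 + G**2 + 2*G)
o(X) = 1/3
71*(o(t(6)) - 412) = 71*(1/3 - 412) = 71*(-1235/3) = -87685/3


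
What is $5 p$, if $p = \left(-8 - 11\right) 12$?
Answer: $-1140$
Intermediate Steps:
$p = -228$ ($p = \left(-19\right) 12 = -228$)
$5 p = 5 \left(-228\right) = -1140$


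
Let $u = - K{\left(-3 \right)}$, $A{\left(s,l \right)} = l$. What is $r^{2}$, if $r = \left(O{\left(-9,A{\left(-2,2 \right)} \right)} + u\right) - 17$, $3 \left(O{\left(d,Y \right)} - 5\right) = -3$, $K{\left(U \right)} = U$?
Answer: $100$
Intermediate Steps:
$O{\left(d,Y \right)} = 4$ ($O{\left(d,Y \right)} = 5 + \frac{1}{3} \left(-3\right) = 5 - 1 = 4$)
$u = 3$ ($u = \left(-1\right) \left(-3\right) = 3$)
$r = -10$ ($r = \left(4 + 3\right) - 17 = 7 - 17 = -10$)
$r^{2} = \left(-10\right)^{2} = 100$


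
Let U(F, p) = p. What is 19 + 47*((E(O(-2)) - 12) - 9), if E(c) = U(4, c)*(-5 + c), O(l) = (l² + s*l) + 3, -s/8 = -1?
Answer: 4954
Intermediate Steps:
s = 8 (s = -8*(-1) = 8)
O(l) = 3 + l² + 8*l (O(l) = (l² + 8*l) + 3 = 3 + l² + 8*l)
E(c) = c*(-5 + c)
19 + 47*((E(O(-2)) - 12) - 9) = 19 + 47*(((3 + (-2)² + 8*(-2))*(-5 + (3 + (-2)² + 8*(-2))) - 12) - 9) = 19 + 47*(((3 + 4 - 16)*(-5 + (3 + 4 - 16)) - 12) - 9) = 19 + 47*((-9*(-5 - 9) - 12) - 9) = 19 + 47*((-9*(-14) - 12) - 9) = 19 + 47*((126 - 12) - 9) = 19 + 47*(114 - 9) = 19 + 47*105 = 19 + 4935 = 4954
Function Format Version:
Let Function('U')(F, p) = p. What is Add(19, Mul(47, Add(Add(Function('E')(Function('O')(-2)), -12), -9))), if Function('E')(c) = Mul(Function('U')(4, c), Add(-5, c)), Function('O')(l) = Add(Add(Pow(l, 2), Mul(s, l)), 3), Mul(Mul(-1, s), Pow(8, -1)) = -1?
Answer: 4954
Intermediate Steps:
s = 8 (s = Mul(-8, -1) = 8)
Function('O')(l) = Add(3, Pow(l, 2), Mul(8, l)) (Function('O')(l) = Add(Add(Pow(l, 2), Mul(8, l)), 3) = Add(3, Pow(l, 2), Mul(8, l)))
Function('E')(c) = Mul(c, Add(-5, c))
Add(19, Mul(47, Add(Add(Function('E')(Function('O')(-2)), -12), -9))) = Add(19, Mul(47, Add(Add(Mul(Add(3, Pow(-2, 2), Mul(8, -2)), Add(-5, Add(3, Pow(-2, 2), Mul(8, -2)))), -12), -9))) = Add(19, Mul(47, Add(Add(Mul(Add(3, 4, -16), Add(-5, Add(3, 4, -16))), -12), -9))) = Add(19, Mul(47, Add(Add(Mul(-9, Add(-5, -9)), -12), -9))) = Add(19, Mul(47, Add(Add(Mul(-9, -14), -12), -9))) = Add(19, Mul(47, Add(Add(126, -12), -9))) = Add(19, Mul(47, Add(114, -9))) = Add(19, Mul(47, 105)) = Add(19, 4935) = 4954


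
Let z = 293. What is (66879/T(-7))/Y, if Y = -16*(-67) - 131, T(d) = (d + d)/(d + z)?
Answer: -9563697/6587 ≈ -1451.9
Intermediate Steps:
T(d) = 2*d/(293 + d) (T(d) = (d + d)/(d + 293) = (2*d)/(293 + d) = 2*d/(293 + d))
Y = 941 (Y = 1072 - 131 = 941)
(66879/T(-7))/Y = (66879/((2*(-7)/(293 - 7))))/941 = (66879/((2*(-7)/286)))*(1/941) = (66879/((2*(-7)*(1/286))))*(1/941) = (66879/(-7/143))*(1/941) = (66879*(-143/7))*(1/941) = -9563697/7*1/941 = -9563697/6587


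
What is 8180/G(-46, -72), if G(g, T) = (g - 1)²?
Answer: 8180/2209 ≈ 3.7030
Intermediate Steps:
G(g, T) = (-1 + g)²
8180/G(-46, -72) = 8180/((-1 - 46)²) = 8180/((-47)²) = 8180/2209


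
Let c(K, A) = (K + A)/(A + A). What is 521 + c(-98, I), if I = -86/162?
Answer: 52787/86 ≈ 613.80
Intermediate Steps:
I = -43/81 (I = -86*1/162 = -43/81 ≈ -0.53086)
c(K, A) = (A + K)/(2*A) (c(K, A) = (A + K)/((2*A)) = (A + K)*(1/(2*A)) = (A + K)/(2*A))
521 + c(-98, I) = 521 + (-43/81 - 98)/(2*(-43/81)) = 521 + (½)*(-81/43)*(-7981/81) = 521 + 7981/86 = 52787/86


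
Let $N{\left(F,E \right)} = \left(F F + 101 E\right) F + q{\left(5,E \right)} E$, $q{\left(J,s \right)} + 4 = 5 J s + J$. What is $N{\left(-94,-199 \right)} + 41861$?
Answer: $2090409$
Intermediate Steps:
$q{\left(J,s \right)} = -4 + J + 5 J s$ ($q{\left(J,s \right)} = -4 + \left(5 J s + J\right) = -4 + \left(J + 5 J s\right) = -4 + J + 5 J s$)
$N{\left(F,E \right)} = E \left(1 + 25 E\right) + F \left(F^{2} + 101 E\right)$ ($N{\left(F,E \right)} = \left(F F + 101 E\right) F + \left(-4 + 5 + 5 \cdot 5 E\right) E = \left(F^{2} + 101 E\right) F + \left(-4 + 5 + 25 E\right) E = F \left(F^{2} + 101 E\right) + \left(1 + 25 E\right) E = F \left(F^{2} + 101 E\right) + E \left(1 + 25 E\right) = E \left(1 + 25 E\right) + F \left(F^{2} + 101 E\right)$)
$N{\left(-94,-199 \right)} + 41861 = \left(\left(-94\right)^{3} - 199 \left(1 + 25 \left(-199\right)\right) + 101 \left(-199\right) \left(-94\right)\right) + 41861 = \left(-830584 - 199 \left(1 - 4975\right) + 1889306\right) + 41861 = \left(-830584 - -989826 + 1889306\right) + 41861 = \left(-830584 + 989826 + 1889306\right) + 41861 = 2048548 + 41861 = 2090409$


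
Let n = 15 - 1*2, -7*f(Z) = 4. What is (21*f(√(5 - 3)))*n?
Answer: -156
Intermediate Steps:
f(Z) = -4/7 (f(Z) = -⅐*4 = -4/7)
n = 13 (n = 15 - 2 = 13)
(21*f(√(5 - 3)))*n = (21*(-4/7))*13 = -12*13 = -156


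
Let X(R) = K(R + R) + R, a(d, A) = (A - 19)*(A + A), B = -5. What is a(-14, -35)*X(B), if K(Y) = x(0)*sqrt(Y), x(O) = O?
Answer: -18900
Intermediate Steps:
K(Y) = 0 (K(Y) = 0*sqrt(Y) = 0)
a(d, A) = 2*A*(-19 + A) (a(d, A) = (-19 + A)*(2*A) = 2*A*(-19 + A))
X(R) = R (X(R) = 0 + R = R)
a(-14, -35)*X(B) = (2*(-35)*(-19 - 35))*(-5) = (2*(-35)*(-54))*(-5) = 3780*(-5) = -18900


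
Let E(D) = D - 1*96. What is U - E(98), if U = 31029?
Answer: 31027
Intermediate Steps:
E(D) = -96 + D (E(D) = D - 96 = -96 + D)
U - E(98) = 31029 - (-96 + 98) = 31029 - 1*2 = 31029 - 2 = 31027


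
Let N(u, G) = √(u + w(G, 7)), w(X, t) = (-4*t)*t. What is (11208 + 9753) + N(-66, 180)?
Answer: 20961 + I*√262 ≈ 20961.0 + 16.186*I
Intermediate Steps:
w(X, t) = -4*t²
N(u, G) = √(-196 + u) (N(u, G) = √(u - 4*7²) = √(u - 4*49) = √(u - 196) = √(-196 + u))
(11208 + 9753) + N(-66, 180) = (11208 + 9753) + √(-196 - 66) = 20961 + √(-262) = 20961 + I*√262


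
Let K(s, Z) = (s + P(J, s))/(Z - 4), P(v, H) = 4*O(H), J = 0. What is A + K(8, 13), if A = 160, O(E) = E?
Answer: 1480/9 ≈ 164.44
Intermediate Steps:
P(v, H) = 4*H
K(s, Z) = 5*s/(-4 + Z) (K(s, Z) = (s + 4*s)/(Z - 4) = (5*s)/(-4 + Z) = 5*s/(-4 + Z))
A + K(8, 13) = 160 + 5*8/(-4 + 13) = 160 + 5*8/9 = 160 + 5*8*(⅑) = 160 + 40/9 = 1480/9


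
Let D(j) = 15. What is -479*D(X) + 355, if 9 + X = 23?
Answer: -6830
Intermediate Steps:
X = 14 (X = -9 + 23 = 14)
-479*D(X) + 355 = -479*15 + 355 = -7185 + 355 = -6830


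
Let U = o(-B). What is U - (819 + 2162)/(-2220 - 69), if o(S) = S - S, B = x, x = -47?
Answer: 2981/2289 ≈ 1.3023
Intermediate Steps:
B = -47
o(S) = 0
U = 0
U - (819 + 2162)/(-2220 - 69) = 0 - (819 + 2162)/(-2220 - 69) = 0 - 2981/(-2289) = 0 - 2981*(-1)/2289 = 0 - 1*(-2981/2289) = 0 + 2981/2289 = 2981/2289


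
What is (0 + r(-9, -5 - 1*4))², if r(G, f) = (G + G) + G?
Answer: 729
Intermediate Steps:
r(G, f) = 3*G (r(G, f) = 2*G + G = 3*G)
(0 + r(-9, -5 - 1*4))² = (0 + 3*(-9))² = (0 - 27)² = (-27)² = 729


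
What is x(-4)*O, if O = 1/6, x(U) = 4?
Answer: ⅔ ≈ 0.66667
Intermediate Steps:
O = ⅙ ≈ 0.16667
x(-4)*O = 4*(⅙) = ⅔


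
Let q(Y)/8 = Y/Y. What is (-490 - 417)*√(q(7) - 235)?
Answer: -907*I*√227 ≈ -13665.0*I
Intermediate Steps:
q(Y) = 8 (q(Y) = 8*(Y/Y) = 8*1 = 8)
(-490 - 417)*√(q(7) - 235) = (-490 - 417)*√(8 - 235) = -907*I*√227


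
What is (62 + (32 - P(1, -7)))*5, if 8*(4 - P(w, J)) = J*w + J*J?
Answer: 1905/4 ≈ 476.25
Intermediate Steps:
P(w, J) = 4 - J²/8 - J*w/8 (P(w, J) = 4 - (J*w + J*J)/8 = 4 - (J*w + J²)/8 = 4 - (J² + J*w)/8 = 4 + (-J²/8 - J*w/8) = 4 - J²/8 - J*w/8)
(62 + (32 - P(1, -7)))*5 = (62 + (32 - (4 - ⅛*(-7)² - ⅛*(-7)*1)))*5 = (62 + (32 - (4 - ⅛*49 + 7/8)))*5 = (62 + (32 - (4 - 49/8 + 7/8)))*5 = (62 + (32 - 1*(-5/4)))*5 = (62 + (32 + 5/4))*5 = (62 + 133/4)*5 = (381/4)*5 = 1905/4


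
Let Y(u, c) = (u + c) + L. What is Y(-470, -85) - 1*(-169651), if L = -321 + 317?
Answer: 169092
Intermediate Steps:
L = -4
Y(u, c) = -4 + c + u (Y(u, c) = (u + c) - 4 = (c + u) - 4 = -4 + c + u)
Y(-470, -85) - 1*(-169651) = (-4 - 85 - 470) - 1*(-169651) = -559 + 169651 = 169092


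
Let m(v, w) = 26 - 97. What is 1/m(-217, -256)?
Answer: -1/71 ≈ -0.014085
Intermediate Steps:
m(v, w) = -71
1/m(-217, -256) = 1/(-71) = -1/71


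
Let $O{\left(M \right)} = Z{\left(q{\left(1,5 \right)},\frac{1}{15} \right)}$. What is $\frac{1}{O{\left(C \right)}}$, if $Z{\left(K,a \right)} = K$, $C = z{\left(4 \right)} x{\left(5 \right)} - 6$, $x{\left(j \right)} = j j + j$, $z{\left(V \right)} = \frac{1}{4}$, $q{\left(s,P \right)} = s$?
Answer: $1$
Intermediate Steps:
$z{\left(V \right)} = \frac{1}{4}$
$x{\left(j \right)} = j + j^{2}$ ($x{\left(j \right)} = j^{2} + j = j + j^{2}$)
$C = \frac{3}{2}$ ($C = \frac{5 \left(1 + 5\right)}{4} - 6 = \frac{5 \cdot 6}{4} - 6 = \frac{1}{4} \cdot 30 - 6 = \frac{15}{2} - 6 = \frac{3}{2} \approx 1.5$)
$O{\left(M \right)} = 1$
$\frac{1}{O{\left(C \right)}} = 1^{-1} = 1$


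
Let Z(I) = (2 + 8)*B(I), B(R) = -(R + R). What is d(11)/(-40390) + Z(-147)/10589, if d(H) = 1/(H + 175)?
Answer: 22086857011/79550286060 ≈ 0.27765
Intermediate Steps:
B(R) = -2*R
d(H) = 1/(175 + H)
Z(I) = -20*I (Z(I) = (2 + 8)*(-2*I) = 10*(-2*I) = -20*I)
d(11)/(-40390) + Z(-147)/10589 = 1/((175 + 11)*(-40390)) - 20*(-147)/10589 = -1/40390/186 + 2940*(1/10589) = (1/186)*(-1/40390) + 2940/10589 = -1/7512540 + 2940/10589 = 22086857011/79550286060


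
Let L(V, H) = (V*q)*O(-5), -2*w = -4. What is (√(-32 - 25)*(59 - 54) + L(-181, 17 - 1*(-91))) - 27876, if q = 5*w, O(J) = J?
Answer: -18826 + 5*I*√57 ≈ -18826.0 + 37.749*I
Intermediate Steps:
w = 2 (w = -½*(-4) = 2)
q = 10 (q = 5*2 = 10)
L(V, H) = -50*V (L(V, H) = (V*10)*(-5) = (10*V)*(-5) = -50*V)
(√(-32 - 25)*(59 - 54) + L(-181, 17 - 1*(-91))) - 27876 = (√(-32 - 25)*(59 - 54) - 50*(-181)) - 27876 = (√(-57)*5 + 9050) - 27876 = ((I*√57)*5 + 9050) - 27876 = (5*I*√57 + 9050) - 27876 = (9050 + 5*I*√57) - 27876 = -18826 + 5*I*√57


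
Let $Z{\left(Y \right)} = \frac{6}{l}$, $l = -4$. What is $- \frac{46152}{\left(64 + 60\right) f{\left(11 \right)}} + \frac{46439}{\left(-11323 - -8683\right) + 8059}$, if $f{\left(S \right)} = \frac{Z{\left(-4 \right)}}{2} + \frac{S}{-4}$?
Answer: $\frac{135126107}{1175923} \approx 114.91$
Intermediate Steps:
$Z{\left(Y \right)} = - \frac{3}{2}$ ($Z{\left(Y \right)} = \frac{6}{-4} = 6 \left(- \frac{1}{4}\right) = - \frac{3}{2}$)
$f{\left(S \right)} = - \frac{3}{4} - \frac{S}{4}$ ($f{\left(S \right)} = - \frac{3}{2 \cdot 2} + \frac{S}{-4} = \left(- \frac{3}{2}\right) \frac{1}{2} + S \left(- \frac{1}{4}\right) = - \frac{3}{4} - \frac{S}{4}$)
$- \frac{46152}{\left(64 + 60\right) f{\left(11 \right)}} + \frac{46439}{\left(-11323 - -8683\right) + 8059} = - \frac{46152}{\left(64 + 60\right) \left(- \frac{3}{4} - \frac{11}{4}\right)} + \frac{46439}{\left(-11323 - -8683\right) + 8059} = - \frac{46152}{124 \left(- \frac{3}{4} - \frac{11}{4}\right)} + \frac{46439}{\left(-11323 + 8683\right) + 8059} = - \frac{46152}{124 \left(- \frac{7}{2}\right)} + \frac{46439}{-2640 + 8059} = - \frac{46152}{-434} + \frac{46439}{5419} = \left(-46152\right) \left(- \frac{1}{434}\right) + 46439 \cdot \frac{1}{5419} = \frac{23076}{217} + \frac{46439}{5419} = \frac{135126107}{1175923}$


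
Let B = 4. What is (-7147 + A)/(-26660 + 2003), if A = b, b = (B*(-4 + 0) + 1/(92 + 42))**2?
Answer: 41246361/147580364 ≈ 0.27948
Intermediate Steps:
b = 4592449/17956 (b = (4*(-4 + 0) + 1/(92 + 42))**2 = (4*(-4) + 1/134)**2 = (-16 + 1/134)**2 = (-2143/134)**2 = 4592449/17956 ≈ 255.76)
A = 4592449/17956 ≈ 255.76
(-7147 + A)/(-26660 + 2003) = (-7147 + 4592449/17956)/(-26660 + 2003) = -123739083/17956/(-24657) = -123739083/17956*(-1/24657) = 41246361/147580364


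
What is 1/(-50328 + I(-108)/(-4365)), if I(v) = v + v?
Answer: -485/24409056 ≈ -1.9870e-5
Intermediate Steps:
I(v) = 2*v
1/(-50328 + I(-108)/(-4365)) = 1/(-50328 + (2*(-108))/(-4365)) = 1/(-50328 - 216*(-1/4365)) = 1/(-50328 + 24/485) = 1/(-24409056/485) = -485/24409056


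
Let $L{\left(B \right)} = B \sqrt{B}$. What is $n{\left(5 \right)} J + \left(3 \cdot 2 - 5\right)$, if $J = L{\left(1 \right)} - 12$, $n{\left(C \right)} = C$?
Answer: $-54$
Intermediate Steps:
$L{\left(B \right)} = B^{\frac{3}{2}}$
$J = -11$ ($J = 1^{\frac{3}{2}} - 12 = 1 - 12 = -11$)
$n{\left(5 \right)} J + \left(3 \cdot 2 - 5\right) = 5 \left(-11\right) + \left(3 \cdot 2 - 5\right) = -55 + \left(6 - 5\right) = -55 + 1 = -54$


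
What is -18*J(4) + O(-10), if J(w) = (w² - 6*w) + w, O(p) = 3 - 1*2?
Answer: 73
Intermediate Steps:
O(p) = 1 (O(p) = 3 - 2 = 1)
J(w) = w² - 5*w
-18*J(4) + O(-10) = -72*(-5 + 4) + 1 = -72*(-1) + 1 = -18*(-4) + 1 = 72 + 1 = 73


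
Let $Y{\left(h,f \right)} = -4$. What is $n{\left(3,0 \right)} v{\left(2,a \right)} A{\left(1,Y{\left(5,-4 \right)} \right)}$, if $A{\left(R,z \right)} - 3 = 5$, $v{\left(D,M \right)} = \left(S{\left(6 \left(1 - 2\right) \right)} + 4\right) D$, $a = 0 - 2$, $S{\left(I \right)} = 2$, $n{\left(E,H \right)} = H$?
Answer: $0$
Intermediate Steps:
$a = -2$ ($a = 0 - 2 = -2$)
$v{\left(D,M \right)} = 6 D$ ($v{\left(D,M \right)} = \left(2 + 4\right) D = 6 D$)
$A{\left(R,z \right)} = 8$ ($A{\left(R,z \right)} = 3 + 5 = 8$)
$n{\left(3,0 \right)} v{\left(2,a \right)} A{\left(1,Y{\left(5,-4 \right)} \right)} = 0 \cdot 6 \cdot 2 \cdot 8 = 0 \cdot 12 \cdot 8 = 0 \cdot 8 = 0$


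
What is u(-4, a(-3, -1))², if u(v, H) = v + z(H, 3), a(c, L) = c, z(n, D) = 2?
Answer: 4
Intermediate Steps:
u(v, H) = 2 + v (u(v, H) = v + 2 = 2 + v)
u(-4, a(-3, -1))² = (2 - 4)² = (-2)² = 4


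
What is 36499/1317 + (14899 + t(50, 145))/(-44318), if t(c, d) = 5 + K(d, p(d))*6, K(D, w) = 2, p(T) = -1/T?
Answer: 798959155/29183403 ≈ 27.377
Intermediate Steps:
t(c, d) = 17 (t(c, d) = 5 + 2*6 = 5 + 12 = 17)
36499/1317 + (14899 + t(50, 145))/(-44318) = 36499/1317 + (14899 + 17)/(-44318) = 36499*(1/1317) + 14916*(-1/44318) = 36499/1317 - 7458/22159 = 798959155/29183403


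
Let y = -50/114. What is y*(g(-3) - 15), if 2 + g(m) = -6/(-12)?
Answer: 275/38 ≈ 7.2368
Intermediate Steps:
g(m) = -3/2 (g(m) = -2 - 6/(-12) = -2 - 6*(-1/12) = -2 + ½ = -3/2)
y = -25/57 (y = -50*1/114 = -25/57 ≈ -0.43860)
y*(g(-3) - 15) = -25*(-3/2 - 15)/57 = -25/57*(-33/2) = 275/38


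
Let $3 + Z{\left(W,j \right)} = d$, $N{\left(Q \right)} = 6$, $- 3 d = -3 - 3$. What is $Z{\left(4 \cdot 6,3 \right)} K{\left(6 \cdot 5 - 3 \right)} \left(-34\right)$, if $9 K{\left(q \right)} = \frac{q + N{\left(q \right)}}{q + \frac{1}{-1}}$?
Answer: $\frac{187}{39} \approx 4.7949$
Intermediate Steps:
$d = 2$ ($d = - \frac{-3 - 3}{3} = \left(- \frac{1}{3}\right) \left(-6\right) = 2$)
$K{\left(q \right)} = \frac{6 + q}{9 \left(-1 + q\right)}$ ($K{\left(q \right)} = \frac{\left(q + 6\right) \frac{1}{q + \frac{1}{-1}}}{9} = \frac{\left(6 + q\right) \frac{1}{q - 1}}{9} = \frac{\left(6 + q\right) \frac{1}{-1 + q}}{9} = \frac{\frac{1}{-1 + q} \left(6 + q\right)}{9} = \frac{6 + q}{9 \left(-1 + q\right)}$)
$Z{\left(W,j \right)} = -1$ ($Z{\left(W,j \right)} = -3 + 2 = -1$)
$Z{\left(4 \cdot 6,3 \right)} K{\left(6 \cdot 5 - 3 \right)} \left(-34\right) = - \frac{6 + \left(6 \cdot 5 - 3\right)}{9 \left(-1 + \left(6 \cdot 5 - 3\right)\right)} \left(-34\right) = - \frac{6 + \left(30 - 3\right)}{9 \left(-1 + \left(30 - 3\right)\right)} \left(-34\right) = - \frac{6 + 27}{9 \left(-1 + 27\right)} \left(-34\right) = - \frac{33}{9 \cdot 26} \left(-34\right) = \left(-1\right) \frac{11}{78} \left(-34\right) = \left(- \frac{11}{78}\right) \left(-34\right) = \frac{187}{39}$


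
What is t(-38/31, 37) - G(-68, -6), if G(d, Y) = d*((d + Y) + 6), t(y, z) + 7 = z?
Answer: -4594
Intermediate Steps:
t(y, z) = -7 + z
G(d, Y) = d*(6 + Y + d) (G(d, Y) = d*((Y + d) + 6) = d*(6 + Y + d))
t(-38/31, 37) - G(-68, -6) = (-7 + 37) - (-68)*(6 - 6 - 68) = 30 - (-68)*(-68) = 30 - 1*4624 = 30 - 4624 = -4594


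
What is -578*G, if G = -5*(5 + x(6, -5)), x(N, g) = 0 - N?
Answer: -2890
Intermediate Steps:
x(N, g) = -N
G = 5 (G = -5*(5 - 1*6) = -5*(5 - 6) = -5*(-1) = 5)
-578*G = -578*5 = -2890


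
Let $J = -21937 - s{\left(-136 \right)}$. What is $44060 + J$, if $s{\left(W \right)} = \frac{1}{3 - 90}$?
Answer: $\frac{1924702}{87} \approx 22123.0$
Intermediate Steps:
$s{\left(W \right)} = - \frac{1}{87}$ ($s{\left(W \right)} = \frac{1}{-87} = - \frac{1}{87}$)
$J = - \frac{1908518}{87}$ ($J = -21937 - - \frac{1}{87} = -21937 + \frac{1}{87} = - \frac{1908518}{87} \approx -21937.0$)
$44060 + J = 44060 - \frac{1908518}{87} = \frac{1924702}{87}$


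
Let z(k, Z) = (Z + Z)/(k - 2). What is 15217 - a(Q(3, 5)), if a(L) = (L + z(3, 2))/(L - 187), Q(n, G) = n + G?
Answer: 2723855/179 ≈ 15217.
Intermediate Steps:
Q(n, G) = G + n
z(k, Z) = 2*Z/(-2 + k) (z(k, Z) = (2*Z)/(-2 + k) = 2*Z/(-2 + k))
a(L) = (4 + L)/(-187 + L) (a(L) = (L + 2*2/(-2 + 3))/(L - 187) = (L + 2*2/1)/(-187 + L) = (L + 2*2*1)/(-187 + L) = (L + 4)/(-187 + L) = (4 + L)/(-187 + L))
15217 - a(Q(3, 5)) = 15217 - (4 + (5 + 3))/(-187 + (5 + 3)) = 15217 - (4 + 8)/(-187 + 8) = 15217 - 12/(-179) = 15217 - (-1)*12/179 = 15217 - 1*(-12/179) = 15217 + 12/179 = 2723855/179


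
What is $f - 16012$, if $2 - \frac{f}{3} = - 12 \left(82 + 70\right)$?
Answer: $-10534$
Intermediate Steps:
$f = 5478$ ($f = 6 - 3 \left(- 12 \left(82 + 70\right)\right) = 6 - 3 \left(\left(-12\right) 152\right) = 6 - -5472 = 6 + 5472 = 5478$)
$f - 16012 = 5478 - 16012 = -10534$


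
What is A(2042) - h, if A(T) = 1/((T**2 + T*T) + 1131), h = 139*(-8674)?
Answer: 10056215787075/8340659 ≈ 1.2057e+6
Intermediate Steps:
h = -1205686
A(T) = 1/(1131 + 2*T**2) (A(T) = 1/((T**2 + T**2) + 1131) = 1/(2*T**2 + 1131) = 1/(1131 + 2*T**2))
A(2042) - h = 1/(1131 + 2*2042**2) - 1*(-1205686) = 1/(1131 + 2*4169764) + 1205686 = 1/(1131 + 8339528) + 1205686 = 1/8340659 + 1205686 = 10056215787075/8340659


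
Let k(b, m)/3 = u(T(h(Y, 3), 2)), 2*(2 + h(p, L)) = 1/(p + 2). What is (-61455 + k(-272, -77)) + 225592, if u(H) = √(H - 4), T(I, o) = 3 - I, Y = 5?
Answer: 164137 + 3*√182/14 ≈ 1.6414e+5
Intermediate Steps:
h(p, L) = -2 + 1/(2*(2 + p)) (h(p, L) = -2 + 1/(2*(p + 2)) = -2 + 1/(2*(2 + p)))
u(H) = √(-4 + H)
k(b, m) = 3*√182/14 (k(b, m) = 3*√(-4 + (3 - (-7 - 4*5)/(2*(2 + 5)))) = 3*√(-4 + (3 - (-7 - 20)/(2*7))) = 3*√(-4 + (3 - (-27)/(2*7))) = 3*√(-4 + (3 - 1*(-27/14))) = 3*√(-4 + (3 + 27/14)) = 3*√(-4 + 69/14) = 3*√(13/14) = 3*(√182/14) = 3*√182/14)
(-61455 + k(-272, -77)) + 225592 = (-61455 + 3*√182/14) + 225592 = 164137 + 3*√182/14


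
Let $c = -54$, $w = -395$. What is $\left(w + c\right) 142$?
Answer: $-63758$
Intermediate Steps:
$\left(w + c\right) 142 = \left(-395 - 54\right) 142 = \left(-449\right) 142 = -63758$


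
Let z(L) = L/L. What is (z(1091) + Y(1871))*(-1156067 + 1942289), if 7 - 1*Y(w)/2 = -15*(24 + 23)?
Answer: 1120366350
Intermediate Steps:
Y(w) = 1424 (Y(w) = 14 - (-30)*(24 + 23) = 14 - (-30)*47 = 14 - 2*(-705) = 14 + 1410 = 1424)
z(L) = 1
(z(1091) + Y(1871))*(-1156067 + 1942289) = (1 + 1424)*(-1156067 + 1942289) = 1425*786222 = 1120366350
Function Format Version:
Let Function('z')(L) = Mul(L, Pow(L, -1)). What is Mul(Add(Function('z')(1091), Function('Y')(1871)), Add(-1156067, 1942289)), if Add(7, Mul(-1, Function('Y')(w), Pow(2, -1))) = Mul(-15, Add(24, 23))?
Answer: 1120366350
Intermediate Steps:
Function('Y')(w) = 1424 (Function('Y')(w) = Add(14, Mul(-2, Mul(-15, Add(24, 23)))) = Add(14, Mul(-2, Mul(-15, 47))) = Add(14, Mul(-2, -705)) = Add(14, 1410) = 1424)
Function('z')(L) = 1
Mul(Add(Function('z')(1091), Function('Y')(1871)), Add(-1156067, 1942289)) = Mul(Add(1, 1424), Add(-1156067, 1942289)) = Mul(1425, 786222) = 1120366350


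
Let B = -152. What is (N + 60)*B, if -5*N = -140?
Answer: -13376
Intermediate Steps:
N = 28 (N = -1/5*(-140) = 28)
(N + 60)*B = (28 + 60)*(-152) = 88*(-152) = -13376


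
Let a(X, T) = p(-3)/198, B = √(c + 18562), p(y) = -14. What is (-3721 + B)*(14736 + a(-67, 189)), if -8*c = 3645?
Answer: -5428406897/99 + 1458857*√289702/396 ≈ -5.2850e+7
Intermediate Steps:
c = -3645/8 (c = -⅛*3645 = -3645/8 ≈ -455.63)
B = √289702/4 (B = √(-3645/8 + 18562) = √(144851/8) = √289702/4 ≈ 134.56)
a(X, T) = -7/99 (a(X, T) = -14/198 = -14*1/198 = -7/99)
(-3721 + B)*(14736 + a(-67, 189)) = (-3721 + √289702/4)*(14736 - 7/99) = (-3721 + √289702/4)*(1458857/99) = -5428406897/99 + 1458857*√289702/396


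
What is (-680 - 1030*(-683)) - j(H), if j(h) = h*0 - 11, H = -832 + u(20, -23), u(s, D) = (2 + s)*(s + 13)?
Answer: 702821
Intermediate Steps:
u(s, D) = (2 + s)*(13 + s)
H = -106 (H = -832 + (26 + 20**2 + 15*20) = -832 + (26 + 400 + 300) = -832 + 726 = -106)
j(h) = -11 (j(h) = 0 - 11 = -11)
(-680 - 1030*(-683)) - j(H) = (-680 - 1030*(-683)) - 1*(-11) = (-680 + 703490) + 11 = 702810 + 11 = 702821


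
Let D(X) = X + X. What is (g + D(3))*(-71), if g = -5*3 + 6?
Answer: 213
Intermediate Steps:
g = -9 (g = -15 + 6 = -9)
D(X) = 2*X
(g + D(3))*(-71) = (-9 + 2*3)*(-71) = (-9 + 6)*(-71) = -3*(-71) = 213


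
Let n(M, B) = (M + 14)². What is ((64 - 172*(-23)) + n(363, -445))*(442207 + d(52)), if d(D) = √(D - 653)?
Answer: 64628110843 + 146149*I*√601 ≈ 6.4628e+10 + 3.5829e+6*I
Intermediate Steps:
n(M, B) = (14 + M)²
d(D) = √(-653 + D)
((64 - 172*(-23)) + n(363, -445))*(442207 + d(52)) = ((64 - 172*(-23)) + (14 + 363)²)*(442207 + √(-653 + 52)) = ((64 + 3956) + 377²)*(442207 + √(-601)) = (4020 + 142129)*(442207 + I*√601) = 146149*(442207 + I*√601) = 64628110843 + 146149*I*√601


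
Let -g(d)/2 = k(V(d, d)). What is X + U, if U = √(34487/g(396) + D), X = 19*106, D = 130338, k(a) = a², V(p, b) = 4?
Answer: 2014 + √8272658/8 ≈ 2373.5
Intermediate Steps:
g(d) = -32 (g(d) = -2*4² = -2*16 = -32)
X = 2014
U = √8272658/8 (U = √(34487/(-32) + 130338) = √(34487*(-1/32) + 130338) = √(-34487/32 + 130338) = √(4136329/32) = √8272658/8 ≈ 359.53)
X + U = 2014 + √8272658/8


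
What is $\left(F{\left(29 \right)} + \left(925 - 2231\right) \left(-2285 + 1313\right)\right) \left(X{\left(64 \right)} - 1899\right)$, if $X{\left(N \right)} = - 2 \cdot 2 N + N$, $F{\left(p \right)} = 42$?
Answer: $-2654470134$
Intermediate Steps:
$X{\left(N \right)} = - 3 N$ ($X{\left(N \right)} = - 4 N + N = - 3 N$)
$\left(F{\left(29 \right)} + \left(925 - 2231\right) \left(-2285 + 1313\right)\right) \left(X{\left(64 \right)} - 1899\right) = \left(42 + \left(925 - 2231\right) \left(-2285 + 1313\right)\right) \left(\left(-3\right) 64 - 1899\right) = \left(42 - -1269432\right) \left(-192 - 1899\right) = \left(42 + 1269432\right) \left(-2091\right) = 1269474 \left(-2091\right) = -2654470134$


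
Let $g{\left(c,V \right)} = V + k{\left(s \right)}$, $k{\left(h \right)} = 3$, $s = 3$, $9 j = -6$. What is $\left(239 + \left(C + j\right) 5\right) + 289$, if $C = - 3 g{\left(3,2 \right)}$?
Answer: $\frac{1349}{3} \approx 449.67$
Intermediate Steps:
$j = - \frac{2}{3}$ ($j = \frac{1}{9} \left(-6\right) = - \frac{2}{3} \approx -0.66667$)
$g{\left(c,V \right)} = 3 + V$ ($g{\left(c,V \right)} = V + 3 = 3 + V$)
$C = -15$ ($C = - 3 \left(3 + 2\right) = \left(-3\right) 5 = -15$)
$\left(239 + \left(C + j\right) 5\right) + 289 = \left(239 + \left(-15 - \frac{2}{3}\right) 5\right) + 289 = \left(239 - \frac{235}{3}\right) + 289 = \frac{482}{3} + 289 = \frac{1349}{3}$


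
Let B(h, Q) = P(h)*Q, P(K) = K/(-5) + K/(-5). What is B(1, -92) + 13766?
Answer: 69014/5 ≈ 13803.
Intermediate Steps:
P(K) = -2*K/5 (P(K) = K*(-⅕) + K*(-⅕) = -K/5 - K/5 = -2*K/5)
B(h, Q) = -2*Q*h/5 (B(h, Q) = (-2*h/5)*Q = -2*Q*h/5)
B(1, -92) + 13766 = -⅖*(-92)*1 + 13766 = 184/5 + 13766 = 69014/5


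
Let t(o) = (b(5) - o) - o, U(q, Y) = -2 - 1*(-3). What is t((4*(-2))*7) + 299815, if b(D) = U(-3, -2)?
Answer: 299928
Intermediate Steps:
U(q, Y) = 1 (U(q, Y) = -2 + 3 = 1)
b(D) = 1
t(o) = 1 - 2*o (t(o) = (1 - o) - o = 1 - 2*o)
t((4*(-2))*7) + 299815 = (1 - 2*4*(-2)*7) + 299815 = (1 - (-16)*7) + 299815 = (1 - 2*(-56)) + 299815 = (1 + 112) + 299815 = 113 + 299815 = 299928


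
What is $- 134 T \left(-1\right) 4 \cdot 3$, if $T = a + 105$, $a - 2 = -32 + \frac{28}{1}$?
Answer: $165624$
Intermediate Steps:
$a = -2$ ($a = 2 - \left(32 - \frac{28}{1}\right) = 2 + \left(-32 + 28 \cdot 1\right) = 2 + \left(-32 + 28\right) = 2 - 4 = -2$)
$T = 103$ ($T = -2 + 105 = 103$)
$- 134 T \left(-1\right) 4 \cdot 3 = \left(-134\right) 103 \left(-1\right) 4 \cdot 3 = - 13802 \left(\left(-4\right) 3\right) = \left(-13802\right) \left(-12\right) = 165624$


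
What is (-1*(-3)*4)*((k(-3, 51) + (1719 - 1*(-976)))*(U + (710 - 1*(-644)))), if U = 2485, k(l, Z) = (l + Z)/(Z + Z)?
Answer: 2110973964/17 ≈ 1.2417e+8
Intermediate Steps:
k(l, Z) = (Z + l)/(2*Z) (k(l, Z) = (Z + l)/((2*Z)) = (Z + l)*(1/(2*Z)) = (Z + l)/(2*Z))
(-1*(-3)*4)*((k(-3, 51) + (1719 - 1*(-976)))*(U + (710 - 1*(-644)))) = (-1*(-3)*4)*(((1/2)*(51 - 3)/51 + (1719 - 1*(-976)))*(2485 + (710 - 1*(-644)))) = (3*4)*(((1/2)*(1/51)*48 + (1719 + 976))*(2485 + (710 + 644))) = 12*((8/17 + 2695)*(2485 + 1354)) = 12*((45823/17)*3839) = 12*(175914497/17) = 2110973964/17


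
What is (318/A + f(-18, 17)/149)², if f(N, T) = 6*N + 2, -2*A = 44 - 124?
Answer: 465308041/8880400 ≈ 52.397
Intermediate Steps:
A = 40 (A = -(44 - 124)/2 = -½*(-80) = 40)
f(N, T) = 2 + 6*N
(318/A + f(-18, 17)/149)² = (318/40 + (2 + 6*(-18))/149)² = (318*(1/40) + (2 - 108)*(1/149))² = (159/20 - 106*1/149)² = (159/20 - 106/149)² = (21571/2980)² = 465308041/8880400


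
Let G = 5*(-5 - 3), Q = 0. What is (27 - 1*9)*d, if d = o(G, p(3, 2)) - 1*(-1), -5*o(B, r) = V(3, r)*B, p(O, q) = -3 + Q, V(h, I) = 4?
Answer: 594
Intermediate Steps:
p(O, q) = -3 (p(O, q) = -3 + 0 = -3)
G = -40 (G = 5*(-8) = -40)
o(B, r) = -4*B/5
d = 33 (d = -⅘*(-40) - 1*(-1) = 32 + 1 = 33)
(27 - 1*9)*d = (27 - 1*9)*33 = (27 - 9)*33 = 18*33 = 594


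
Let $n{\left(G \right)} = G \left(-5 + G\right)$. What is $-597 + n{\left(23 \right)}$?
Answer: $-183$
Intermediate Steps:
$-597 + n{\left(23 \right)} = -597 + 23 \left(-5 + 23\right) = -597 + 23 \cdot 18 = -597 + 414 = -183$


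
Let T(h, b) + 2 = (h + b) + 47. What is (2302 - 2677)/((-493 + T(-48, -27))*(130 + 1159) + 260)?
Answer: 125/224629 ≈ 0.00055647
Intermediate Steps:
T(h, b) = 45 + b + h (T(h, b) = -2 + ((h + b) + 47) = -2 + ((b + h) + 47) = -2 + (47 + b + h) = 45 + b + h)
(2302 - 2677)/((-493 + T(-48, -27))*(130 + 1159) + 260) = (2302 - 2677)/((-493 + (45 - 27 - 48))*(130 + 1159) + 260) = -375/((-493 - 30)*1289 + 260) = -375/(-523*1289 + 260) = -375/(-674147 + 260) = -375/(-673887) = -375*(-1/673887) = 125/224629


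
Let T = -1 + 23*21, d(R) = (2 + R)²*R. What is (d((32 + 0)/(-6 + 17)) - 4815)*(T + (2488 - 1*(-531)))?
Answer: -22110400953/1331 ≈ -1.6612e+7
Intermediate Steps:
d(R) = R*(2 + R)²
T = 482 (T = -1 + 483 = 482)
(d((32 + 0)/(-6 + 17)) - 4815)*(T + (2488 - 1*(-531))) = (((32 + 0)/(-6 + 17))*(2 + (32 + 0)/(-6 + 17))² - 4815)*(482 + (2488 - 1*(-531))) = ((32/11)*(2 + 32/11)² - 4815)*(482 + (2488 + 531)) = ((32*(1/11))*(2 + 32*(1/11))² - 4815)*(482 + 3019) = (32*(2 + 32/11)²/11 - 4815)*3501 = (32*(54/11)²/11 - 4815)*3501 = ((32/11)*(2916/121) - 4815)*3501 = (93312/1331 - 4815)*3501 = -6315453/1331*3501 = -22110400953/1331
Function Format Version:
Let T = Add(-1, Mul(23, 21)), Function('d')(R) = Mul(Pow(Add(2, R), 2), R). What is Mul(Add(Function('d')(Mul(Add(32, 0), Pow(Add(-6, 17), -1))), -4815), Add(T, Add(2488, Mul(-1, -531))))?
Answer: Rational(-22110400953, 1331) ≈ -1.6612e+7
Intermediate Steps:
Function('d')(R) = Mul(R, Pow(Add(2, R), 2))
T = 482 (T = Add(-1, 483) = 482)
Mul(Add(Function('d')(Mul(Add(32, 0), Pow(Add(-6, 17), -1))), -4815), Add(T, Add(2488, Mul(-1, -531)))) = Mul(Add(Mul(Mul(Add(32, 0), Pow(Add(-6, 17), -1)), Pow(Add(2, Mul(Add(32, 0), Pow(Add(-6, 17), -1))), 2)), -4815), Add(482, Add(2488, Mul(-1, -531)))) = Mul(Add(Mul(Mul(32, Pow(11, -1)), Pow(Add(2, Mul(32, Pow(11, -1))), 2)), -4815), Add(482, Add(2488, 531))) = Mul(Add(Mul(Mul(32, Rational(1, 11)), Pow(Add(2, Mul(32, Rational(1, 11))), 2)), -4815), Add(482, 3019)) = Mul(Add(Mul(Rational(32, 11), Pow(Add(2, Rational(32, 11)), 2)), -4815), 3501) = Mul(Add(Mul(Rational(32, 11), Pow(Rational(54, 11), 2)), -4815), 3501) = Mul(Add(Mul(Rational(32, 11), Rational(2916, 121)), -4815), 3501) = Mul(Add(Rational(93312, 1331), -4815), 3501) = Mul(Rational(-6315453, 1331), 3501) = Rational(-22110400953, 1331)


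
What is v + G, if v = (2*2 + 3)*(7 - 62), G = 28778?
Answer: 28393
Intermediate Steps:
v = -385 (v = (4 + 3)*(-55) = 7*(-55) = -385)
v + G = -385 + 28778 = 28393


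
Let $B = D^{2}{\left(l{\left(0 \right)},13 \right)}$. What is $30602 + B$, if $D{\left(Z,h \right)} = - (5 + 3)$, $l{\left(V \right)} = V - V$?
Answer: $30666$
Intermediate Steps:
$l{\left(V \right)} = 0$
$D{\left(Z,h \right)} = -8$ ($D{\left(Z,h \right)} = \left(-1\right) 8 = -8$)
$B = 64$ ($B = \left(-8\right)^{2} = 64$)
$30602 + B = 30602 + 64 = 30666$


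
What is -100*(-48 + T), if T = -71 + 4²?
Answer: 10300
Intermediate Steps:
T = -55 (T = -71 + 16 = -55)
-100*(-48 + T) = -100*(-48 - 55) = -100*(-103) = 10300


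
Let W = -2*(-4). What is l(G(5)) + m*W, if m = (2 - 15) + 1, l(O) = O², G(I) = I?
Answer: -71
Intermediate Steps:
W = 8
m = -12 (m = -13 + 1 = -12)
l(G(5)) + m*W = 5² - 12*8 = 25 - 96 = -71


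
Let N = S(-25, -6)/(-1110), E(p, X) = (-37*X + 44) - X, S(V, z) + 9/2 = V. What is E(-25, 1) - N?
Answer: 13261/2220 ≈ 5.9734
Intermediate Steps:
S(V, z) = -9/2 + V
E(p, X) = 44 - 38*X (E(p, X) = (44 - 37*X) - X = 44 - 38*X)
N = 59/2220 (N = (-9/2 - 25)/(-1110) = -59/2*(-1/1110) = 59/2220 ≈ 0.026577)
E(-25, 1) - N = (44 - 38*1) - 1*59/2220 = (44 - 38) - 59/2220 = 6 - 59/2220 = 13261/2220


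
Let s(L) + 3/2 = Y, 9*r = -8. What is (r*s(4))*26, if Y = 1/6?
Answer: 832/27 ≈ 30.815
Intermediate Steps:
r = -8/9 (r = (⅑)*(-8) = -8/9 ≈ -0.88889)
Y = ⅙ (Y = 1*(⅙) = ⅙ ≈ 0.16667)
s(L) = -4/3 (s(L) = -3/2 + ⅙ = -4/3)
(r*s(4))*26 = -8/9*(-4/3)*26 = (32/27)*26 = 832/27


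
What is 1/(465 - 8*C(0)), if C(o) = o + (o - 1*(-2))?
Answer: 1/449 ≈ 0.0022272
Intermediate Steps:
C(o) = 2 + 2*o (C(o) = o + (o + 2) = o + (2 + o) = 2 + 2*o)
1/(465 - 8*C(0)) = 1/(465 - 8*(2 + 2*0)) = 1/(465 - 8*(2 + 0)) = 1/(465 - 8*2) = 1/(465 - 16) = 1/449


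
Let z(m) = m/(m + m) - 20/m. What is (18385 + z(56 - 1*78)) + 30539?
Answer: 1076359/22 ≈ 48925.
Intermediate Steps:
z(m) = 1/2 - 20/m (z(m) = m/((2*m)) - 20/m = m*(1/(2*m)) - 20/m = 1/2 - 20/m)
(18385 + z(56 - 1*78)) + 30539 = (18385 + (-40 + (56 - 1*78))/(2*(56 - 1*78))) + 30539 = (18385 + (-40 + (56 - 78))/(2*(56 - 78))) + 30539 = (18385 + (1/2)*(-40 - 22)/(-22)) + 30539 = (18385 + (1/2)*(-1/22)*(-62)) + 30539 = (18385 + 31/22) + 30539 = 404501/22 + 30539 = 1076359/22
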